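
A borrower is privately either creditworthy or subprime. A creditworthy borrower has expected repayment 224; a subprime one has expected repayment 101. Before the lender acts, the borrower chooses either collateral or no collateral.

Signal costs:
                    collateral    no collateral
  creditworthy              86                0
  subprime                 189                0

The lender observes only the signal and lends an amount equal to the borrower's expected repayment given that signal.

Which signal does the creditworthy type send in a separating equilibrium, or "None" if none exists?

Try creditworthy → collateral, subprime → no collateral:
  Under separation the lender infers type exactly: collateral → creditworthy (pays 224), no collateral → subprime (pays 101).
  Creditworthy: collateral gives 224 − 86 = 138; no collateral gives 101 − 0 = 101. No deviation. ✓
  Subprime: no collateral gives 101 − 0 = 101; collateral gives 224 − 189 = 35. No deviation. ✓
Both hold — the creditworthy type sends collateral.

collateral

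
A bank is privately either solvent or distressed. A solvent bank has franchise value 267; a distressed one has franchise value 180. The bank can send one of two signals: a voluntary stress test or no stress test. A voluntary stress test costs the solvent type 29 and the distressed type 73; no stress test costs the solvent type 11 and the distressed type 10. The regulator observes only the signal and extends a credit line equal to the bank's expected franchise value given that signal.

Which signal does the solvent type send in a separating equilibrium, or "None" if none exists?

Try solvent → stress test, distressed → no stress test:
  If types separate, stress test earns payment 267 and no stress test earns 180.
  Solvent: stress test gives 267 − 29 = 238; no stress test gives 180 − 11 = 169. No deviation. ✓
  Distressed: no stress test gives 180 − 10 = 170; stress test gives 267 − 73 = 194. Would deviate. ✗
Try solvent → no stress test, distressed → stress test:
  If types separate, no stress test earns payment 267 and stress test earns 180.
  Solvent: no stress test gives 267 − 11 = 256; stress test gives 180 − 29 = 151. No deviation. ✓
  Distressed: stress test gives 180 − 73 = 107; no stress test gives 267 − 10 = 257. Would deviate. ✗
Neither assignment is incentive-compatible.

None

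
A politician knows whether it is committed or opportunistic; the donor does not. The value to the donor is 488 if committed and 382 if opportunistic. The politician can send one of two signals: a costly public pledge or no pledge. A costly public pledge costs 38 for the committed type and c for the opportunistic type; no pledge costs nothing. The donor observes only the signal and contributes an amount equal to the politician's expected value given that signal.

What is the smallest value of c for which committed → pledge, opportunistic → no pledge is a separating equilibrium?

Under separation: pledge → committed (pays 488); no pledge → opportunistic (pays 382).
Committed: 488 − 38 = 450 ≥ 382 − 0 = 382. Holds regardless of c. ✓
Opportunistic: 382 − 0 ≥ 488 − c, so c ≥ 488 − 382 = 106.

106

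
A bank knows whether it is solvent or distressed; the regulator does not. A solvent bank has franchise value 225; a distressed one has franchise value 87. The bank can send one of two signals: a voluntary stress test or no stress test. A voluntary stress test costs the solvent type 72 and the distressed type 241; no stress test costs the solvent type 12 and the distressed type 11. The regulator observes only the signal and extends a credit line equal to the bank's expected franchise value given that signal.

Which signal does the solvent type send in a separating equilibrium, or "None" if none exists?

Try solvent → stress test, distressed → no stress test:
  Under separation the regulator infers type exactly: stress test → solvent (pays 225), no stress test → distressed (pays 87).
  Solvent: stress test gives 225 − 72 = 153; no stress test gives 87 − 12 = 75. No deviation. ✓
  Distressed: no stress test gives 87 − 11 = 76; stress test gives 225 − 241 = -16. No deviation. ✓
Both hold — the solvent type sends stress test.

stress test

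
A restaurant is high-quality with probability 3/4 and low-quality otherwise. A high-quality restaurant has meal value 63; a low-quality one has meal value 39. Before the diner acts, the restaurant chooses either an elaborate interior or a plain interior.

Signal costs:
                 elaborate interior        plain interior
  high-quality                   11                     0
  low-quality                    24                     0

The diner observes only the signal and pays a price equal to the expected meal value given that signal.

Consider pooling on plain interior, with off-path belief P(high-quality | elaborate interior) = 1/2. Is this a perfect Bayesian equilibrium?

Yes

On the equilibrium path (plain interior) the diner holds the prior 3/4 and pays 3/4·63 + 1/4·39 = 57. Off-path (elaborate interior) belief 1/2 gives 1/2·63 + 1/2·39 = 51.
High-quality: plain interior gives 57 − 0 = 57; elaborate interior gives 51 − 11 = 40. Stays. ✓
Low-quality: plain interior gives 57 − 0 = 57; elaborate interior gives 51 − 24 = 27. Stays. ✓
Beliefs are Bayes-consistent on-path and both types best-respond.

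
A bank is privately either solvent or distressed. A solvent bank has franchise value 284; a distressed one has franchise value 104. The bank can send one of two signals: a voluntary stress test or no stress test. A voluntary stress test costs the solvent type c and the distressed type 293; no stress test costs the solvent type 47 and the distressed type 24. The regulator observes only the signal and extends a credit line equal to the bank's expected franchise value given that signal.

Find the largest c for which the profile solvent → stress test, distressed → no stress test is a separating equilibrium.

Under separation: stress test → solvent (pays 284); no stress test → distressed (pays 104).
Distressed: 104 − 24 = 80 ≥ 284 − 293 = -9. Holds regardless of c. ✓
Solvent: 284 − c ≥ 104 − 47, so c ≤ 284 − 57 = 227.

227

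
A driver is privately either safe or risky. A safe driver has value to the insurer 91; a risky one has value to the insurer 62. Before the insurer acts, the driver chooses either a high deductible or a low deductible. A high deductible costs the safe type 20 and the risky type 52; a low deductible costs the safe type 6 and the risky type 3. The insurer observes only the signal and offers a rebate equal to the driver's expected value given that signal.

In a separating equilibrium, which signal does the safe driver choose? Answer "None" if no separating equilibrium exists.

high deductible

Try safe → high deductible, risky → low deductible:
  Under separation the insurer infers type exactly: high deductible → safe (pays 91), low deductible → risky (pays 62).
  Safe: high deductible gives 91 − 20 = 71; low deductible gives 62 − 6 = 56. No deviation. ✓
  Risky: low deductible gives 62 − 3 = 59; high deductible gives 91 − 52 = 39. No deviation. ✓
Both hold — the safe type sends high deductible.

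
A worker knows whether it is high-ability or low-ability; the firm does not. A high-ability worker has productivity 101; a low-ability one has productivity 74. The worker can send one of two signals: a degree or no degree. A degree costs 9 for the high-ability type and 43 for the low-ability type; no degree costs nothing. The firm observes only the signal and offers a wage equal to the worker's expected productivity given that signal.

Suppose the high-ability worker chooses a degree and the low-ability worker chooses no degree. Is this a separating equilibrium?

Yes

Under separation the firm infers type exactly: degree → high-ability (pays 101), no degree → low-ability (pays 74).
High-ability: degree gives 101 − 9 = 92; no degree gives 74 − 0 = 74. No deviation. ✓
Low-ability: no degree gives 74 − 0 = 74; degree gives 101 − 43 = 58. No deviation. ✓
Both incentive constraints hold.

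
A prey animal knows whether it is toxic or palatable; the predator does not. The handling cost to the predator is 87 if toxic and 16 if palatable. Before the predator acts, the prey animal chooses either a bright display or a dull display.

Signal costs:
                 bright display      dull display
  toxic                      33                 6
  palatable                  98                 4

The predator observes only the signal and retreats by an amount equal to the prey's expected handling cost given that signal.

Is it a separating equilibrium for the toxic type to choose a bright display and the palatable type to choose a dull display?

Yes

If types separate, bright display earns payment 87 and dull display earns 16.
Toxic: bright display gives 87 − 33 = 54; dull display gives 16 − 6 = 10. No deviation. ✓
Palatable: dull display gives 16 − 4 = 12; bright display gives 87 − 98 = -11. No deviation. ✓
Neither type gains from mimicking the other.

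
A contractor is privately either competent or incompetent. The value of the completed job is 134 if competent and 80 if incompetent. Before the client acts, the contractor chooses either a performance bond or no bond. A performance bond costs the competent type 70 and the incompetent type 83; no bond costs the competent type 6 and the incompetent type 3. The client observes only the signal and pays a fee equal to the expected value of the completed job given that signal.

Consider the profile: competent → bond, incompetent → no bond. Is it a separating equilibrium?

Under separation the client infers type exactly: bond → competent (pays 134), no bond → incompetent (pays 80).
Competent: bond gives 134 − 70 = 64; no bond gives 80 − 6 = 74. Would deviate. ✗
Incompetent: no bond gives 80 − 3 = 77; bond gives 134 − 83 = 51. No deviation. ✓

No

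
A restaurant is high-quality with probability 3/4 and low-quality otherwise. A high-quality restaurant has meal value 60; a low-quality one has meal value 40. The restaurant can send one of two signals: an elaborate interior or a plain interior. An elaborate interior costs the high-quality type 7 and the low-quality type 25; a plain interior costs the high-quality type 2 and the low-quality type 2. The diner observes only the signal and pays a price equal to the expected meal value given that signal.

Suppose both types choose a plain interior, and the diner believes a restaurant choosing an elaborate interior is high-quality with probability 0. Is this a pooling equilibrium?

At the pooled signal (plain interior) the diner holds the prior 3/4 and pays 3/4·60 + 1/4·40 = 55. Off-path (elaborate interior) belief 0 gives 0·60 + 1·40 = 40.
High-quality: plain interior gives 55 − 2 = 53; elaborate interior gives 40 − 7 = 33. Stays. ✓
Low-quality: plain interior gives 55 − 2 = 53; elaborate interior gives 40 − 25 = 15. Stays. ✓

Yes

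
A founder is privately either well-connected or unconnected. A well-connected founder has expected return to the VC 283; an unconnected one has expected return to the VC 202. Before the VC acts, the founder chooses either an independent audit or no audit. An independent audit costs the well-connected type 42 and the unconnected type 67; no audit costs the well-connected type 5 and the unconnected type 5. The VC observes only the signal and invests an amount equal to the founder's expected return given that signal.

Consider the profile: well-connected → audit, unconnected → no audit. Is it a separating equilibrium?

If types separate, audit earns payment 283 and no audit earns 202.
Well-connected: audit gives 283 − 42 = 241; no audit gives 202 − 5 = 197. No deviation. ✓
Unconnected: no audit gives 202 − 5 = 197; audit gives 283 − 67 = 216. Would deviate. ✗

No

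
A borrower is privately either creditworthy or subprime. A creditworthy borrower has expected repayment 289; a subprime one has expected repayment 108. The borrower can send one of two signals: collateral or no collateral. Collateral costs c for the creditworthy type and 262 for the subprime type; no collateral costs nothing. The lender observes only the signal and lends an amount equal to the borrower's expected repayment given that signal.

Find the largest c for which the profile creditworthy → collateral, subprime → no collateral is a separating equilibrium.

Under separation: collateral → creditworthy (pays 289); no collateral → subprime (pays 108).
Subprime: 108 − 0 = 108 ≥ 289 − 262 = 27. Holds regardless of c. ✓
Creditworthy: 289 − c ≥ 108 − 0, so c ≤ 289 − 108 = 181.

181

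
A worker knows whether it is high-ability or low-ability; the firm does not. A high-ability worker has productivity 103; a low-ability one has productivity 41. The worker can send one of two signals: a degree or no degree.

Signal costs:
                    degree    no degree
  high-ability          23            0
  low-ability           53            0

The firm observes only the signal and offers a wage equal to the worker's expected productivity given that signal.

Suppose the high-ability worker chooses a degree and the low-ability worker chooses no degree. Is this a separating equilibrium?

No

Under separation the firm infers type exactly: degree → high-ability (pays 103), no degree → low-ability (pays 41).
High-ability: degree gives 103 − 23 = 80; no degree gives 41 − 0 = 41. No deviation. ✓
Low-ability: no degree gives 41 − 0 = 41; degree gives 103 − 53 = 50. Would deviate. ✗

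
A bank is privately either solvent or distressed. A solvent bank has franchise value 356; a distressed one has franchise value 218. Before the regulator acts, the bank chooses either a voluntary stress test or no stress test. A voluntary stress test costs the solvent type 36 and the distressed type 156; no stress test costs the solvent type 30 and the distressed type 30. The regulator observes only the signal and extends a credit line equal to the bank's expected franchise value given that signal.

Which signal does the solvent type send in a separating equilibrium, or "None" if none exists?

Try solvent → stress test, distressed → no stress test:
  Under separation the regulator infers type exactly: stress test → solvent (pays 356), no stress test → distressed (pays 218).
  Solvent: stress test gives 356 − 36 = 320; no stress test gives 218 − 30 = 188. No deviation. ✓
  Distressed: no stress test gives 218 − 30 = 188; stress test gives 356 − 156 = 200. Would deviate. ✗
Try solvent → no stress test, distressed → stress test:
  Under separation the regulator infers type exactly: no stress test → solvent (pays 356), stress test → distressed (pays 218).
  Solvent: no stress test gives 356 − 30 = 326; stress test gives 218 − 36 = 182. No deviation. ✓
  Distressed: stress test gives 218 − 156 = 62; no stress test gives 356 − 30 = 326. Would deviate. ✗
Neither assignment is incentive-compatible.

None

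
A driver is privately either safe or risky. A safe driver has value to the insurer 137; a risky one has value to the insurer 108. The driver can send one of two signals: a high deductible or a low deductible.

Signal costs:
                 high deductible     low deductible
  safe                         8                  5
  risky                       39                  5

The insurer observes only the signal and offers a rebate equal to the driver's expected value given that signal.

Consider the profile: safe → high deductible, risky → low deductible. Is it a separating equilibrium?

If types separate, high deductible earns payment 137 and low deductible earns 108.
Safe: high deductible gives 137 − 8 = 129; low deductible gives 108 − 5 = 103. No deviation. ✓
Risky: low deductible gives 108 − 5 = 103; high deductible gives 137 − 39 = 98. No deviation. ✓
Both incentive constraints hold.

Yes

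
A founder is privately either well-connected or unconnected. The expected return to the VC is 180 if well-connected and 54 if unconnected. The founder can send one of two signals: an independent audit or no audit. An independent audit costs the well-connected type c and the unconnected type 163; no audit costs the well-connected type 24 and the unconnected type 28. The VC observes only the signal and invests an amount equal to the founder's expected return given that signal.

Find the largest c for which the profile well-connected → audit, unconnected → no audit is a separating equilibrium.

Under separation: audit → well-connected (pays 180); no audit → unconnected (pays 54).
Unconnected: 54 − 28 = 26 ≥ 180 − 163 = 17. Holds regardless of c. ✓
Well-connected: 180 − c ≥ 54 − 24, so c ≤ 180 − 30 = 150.

150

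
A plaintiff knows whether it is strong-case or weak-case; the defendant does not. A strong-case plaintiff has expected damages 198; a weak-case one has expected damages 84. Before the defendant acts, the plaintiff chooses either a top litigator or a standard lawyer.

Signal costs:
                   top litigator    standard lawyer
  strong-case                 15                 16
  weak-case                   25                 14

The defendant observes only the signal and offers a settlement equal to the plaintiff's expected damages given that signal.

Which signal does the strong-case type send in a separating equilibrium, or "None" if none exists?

None

Try strong-case → top litigator, weak-case → standard lawyer:
  If types separate, top litigator earns payment 198 and standard lawyer earns 84.
  Strong-case: top litigator gives 198 − 15 = 183; standard lawyer gives 84 − 16 = 68. No deviation. ✓
  Weak-case: standard lawyer gives 84 − 14 = 70; top litigator gives 198 − 25 = 173. Would deviate. ✗
Try strong-case → standard lawyer, weak-case → top litigator:
  If types separate, standard lawyer earns payment 198 and top litigator earns 84.
  Strong-case: standard lawyer gives 198 − 16 = 182; top litigator gives 84 − 15 = 69. No deviation. ✓
  Weak-case: top litigator gives 84 − 25 = 59; standard lawyer gives 198 − 14 = 184. Would deviate. ✗
Neither assignment is incentive-compatible.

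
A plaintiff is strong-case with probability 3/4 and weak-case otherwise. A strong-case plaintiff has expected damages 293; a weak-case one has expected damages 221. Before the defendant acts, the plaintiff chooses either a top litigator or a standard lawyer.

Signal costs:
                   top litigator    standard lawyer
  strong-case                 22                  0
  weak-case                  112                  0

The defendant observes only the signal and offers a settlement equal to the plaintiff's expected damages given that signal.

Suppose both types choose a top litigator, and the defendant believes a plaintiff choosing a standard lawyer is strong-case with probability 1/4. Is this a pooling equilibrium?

No

At the pooled signal (top litigator) the defendant holds the prior 3/4 and pays 3/4·293 + 1/4·221 = 275. Off-path (standard lawyer) belief 1/4 gives 1/4·293 + 3/4·221 = 239.
Strong-case: top litigator gives 275 − 22 = 253; standard lawyer gives 239 − 0 = 239. Stays. ✓
Weak-case: top litigator gives 275 − 112 = 163; standard lawyer gives 239 − 0 = 239. Deviates. ✗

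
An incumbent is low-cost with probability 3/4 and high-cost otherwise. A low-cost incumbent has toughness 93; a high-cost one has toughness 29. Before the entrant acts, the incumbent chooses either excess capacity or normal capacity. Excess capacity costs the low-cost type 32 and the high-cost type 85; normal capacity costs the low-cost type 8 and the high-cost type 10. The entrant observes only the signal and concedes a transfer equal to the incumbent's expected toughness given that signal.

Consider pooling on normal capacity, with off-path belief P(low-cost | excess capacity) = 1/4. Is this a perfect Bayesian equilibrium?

On the equilibrium path (normal capacity) the entrant holds the prior 3/4 and pays 3/4·93 + 1/4·29 = 77. Off-path (excess capacity) belief 1/4 gives 1/4·93 + 3/4·29 = 45.
Low-cost: normal capacity gives 77 − 8 = 69; excess capacity gives 45 − 32 = 13. Stays. ✓
High-cost: normal capacity gives 77 − 10 = 67; excess capacity gives 45 − 85 = -40. Stays. ✓
Beliefs are Bayes-consistent on-path and both types best-respond.

Yes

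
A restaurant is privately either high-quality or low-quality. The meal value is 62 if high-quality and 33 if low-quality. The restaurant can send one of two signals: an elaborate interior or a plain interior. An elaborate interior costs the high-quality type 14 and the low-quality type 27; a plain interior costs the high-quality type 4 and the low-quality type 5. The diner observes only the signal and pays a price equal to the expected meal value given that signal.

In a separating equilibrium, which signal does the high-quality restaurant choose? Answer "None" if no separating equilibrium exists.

None

Try high-quality → elaborate interior, low-quality → plain interior:
  Under separation the diner infers type exactly: elaborate interior → high-quality (pays 62), plain interior → low-quality (pays 33).
  High-quality: elaborate interior gives 62 − 14 = 48; plain interior gives 33 − 4 = 29. No deviation. ✓
  Low-quality: plain interior gives 33 − 5 = 28; elaborate interior gives 62 − 27 = 35. Would deviate. ✗
Try high-quality → plain interior, low-quality → elaborate interior:
  Under separation the diner infers type exactly: plain interior → high-quality (pays 62), elaborate interior → low-quality (pays 33).
  High-quality: plain interior gives 62 − 4 = 58; elaborate interior gives 33 − 14 = 19. No deviation. ✓
  Low-quality: elaborate interior gives 33 − 27 = 6; plain interior gives 62 − 5 = 57. Would deviate. ✗
Neither assignment is incentive-compatible.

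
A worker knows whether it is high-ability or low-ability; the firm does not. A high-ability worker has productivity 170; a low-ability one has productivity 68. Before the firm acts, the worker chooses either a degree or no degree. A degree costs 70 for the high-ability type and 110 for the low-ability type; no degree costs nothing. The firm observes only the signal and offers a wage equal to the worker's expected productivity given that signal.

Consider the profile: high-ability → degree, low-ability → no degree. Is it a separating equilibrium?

Under separation the firm infers type exactly: degree → high-ability (pays 170), no degree → low-ability (pays 68).
High-ability: degree gives 170 − 70 = 100; no degree gives 68 − 0 = 68. No deviation. ✓
Low-ability: no degree gives 68 − 0 = 68; degree gives 170 − 110 = 60. No deviation. ✓
Neither type gains from mimicking the other.

Yes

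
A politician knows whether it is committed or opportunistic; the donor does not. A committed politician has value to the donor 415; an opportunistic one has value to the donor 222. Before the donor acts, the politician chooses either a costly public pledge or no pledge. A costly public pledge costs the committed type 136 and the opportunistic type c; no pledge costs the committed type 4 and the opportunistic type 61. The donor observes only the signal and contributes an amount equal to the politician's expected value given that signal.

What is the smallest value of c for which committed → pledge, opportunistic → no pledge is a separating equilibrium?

Under separation: pledge → committed (pays 415); no pledge → opportunistic (pays 222).
Committed: 415 − 136 = 279 ≥ 222 − 4 = 218. Holds regardless of c. ✓
Opportunistic: 222 − 61 ≥ 415 − c, so c ≥ 415 − 161 = 254.

254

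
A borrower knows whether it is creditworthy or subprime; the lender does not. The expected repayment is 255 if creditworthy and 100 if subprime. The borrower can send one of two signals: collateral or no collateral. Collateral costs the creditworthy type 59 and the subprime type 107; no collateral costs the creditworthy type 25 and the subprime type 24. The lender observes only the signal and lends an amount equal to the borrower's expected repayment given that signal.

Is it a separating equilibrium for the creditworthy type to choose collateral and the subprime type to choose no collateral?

If types separate, collateral earns payment 255 and no collateral earns 100.
Creditworthy: collateral gives 255 − 59 = 196; no collateral gives 100 − 25 = 75. No deviation. ✓
Subprime: no collateral gives 100 − 24 = 76; collateral gives 255 − 107 = 148. Would deviate. ✗

No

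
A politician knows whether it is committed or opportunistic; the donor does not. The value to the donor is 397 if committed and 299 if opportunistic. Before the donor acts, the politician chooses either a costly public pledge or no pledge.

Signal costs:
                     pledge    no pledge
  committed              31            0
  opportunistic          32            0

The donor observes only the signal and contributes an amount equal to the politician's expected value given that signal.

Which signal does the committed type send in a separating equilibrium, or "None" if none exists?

None

Try committed → pledge, opportunistic → no pledge:
  Under separation the donor infers type exactly: pledge → committed (pays 397), no pledge → opportunistic (pays 299).
  Committed: pledge gives 397 − 31 = 366; no pledge gives 299 − 0 = 299. No deviation. ✓
  Opportunistic: no pledge gives 299 − 0 = 299; pledge gives 397 − 32 = 365. Would deviate. ✗
Try committed → no pledge, opportunistic → pledge:
  Under separation the donor infers type exactly: no pledge → committed (pays 397), pledge → opportunistic (pays 299).
  Committed: no pledge gives 397 − 0 = 397; pledge gives 299 − 31 = 268. No deviation. ✓
  Opportunistic: pledge gives 299 − 32 = 267; no pledge gives 397 − 0 = 397. Would deviate. ✗
Neither assignment is incentive-compatible.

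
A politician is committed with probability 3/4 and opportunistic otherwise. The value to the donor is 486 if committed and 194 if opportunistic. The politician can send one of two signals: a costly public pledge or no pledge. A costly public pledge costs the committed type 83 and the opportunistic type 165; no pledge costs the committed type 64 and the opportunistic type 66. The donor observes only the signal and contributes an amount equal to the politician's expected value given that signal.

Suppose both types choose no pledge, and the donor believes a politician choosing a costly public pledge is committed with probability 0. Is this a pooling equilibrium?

At the pooled signal (no pledge) the donor holds the prior 3/4 and pays 3/4·486 + 1/4·194 = 413. Off-path (pledge) belief 0 gives 0·486 + 1·194 = 194.
Committed: no pledge gives 413 − 64 = 349; pledge gives 194 − 83 = 111. Stays. ✓
Opportunistic: no pledge gives 413 − 66 = 347; pledge gives 194 − 165 = 29. Stays. ✓

Yes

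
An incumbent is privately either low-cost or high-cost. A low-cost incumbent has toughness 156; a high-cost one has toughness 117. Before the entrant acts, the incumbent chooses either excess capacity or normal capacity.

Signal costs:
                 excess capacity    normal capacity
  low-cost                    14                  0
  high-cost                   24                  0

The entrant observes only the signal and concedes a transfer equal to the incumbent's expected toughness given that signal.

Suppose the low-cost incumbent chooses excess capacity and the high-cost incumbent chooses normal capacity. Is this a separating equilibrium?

Under separation the entrant infers type exactly: excess capacity → low-cost (pays 156), normal capacity → high-cost (pays 117).
Low-cost: excess capacity gives 156 − 14 = 142; normal capacity gives 117 − 0 = 117. No deviation. ✓
High-cost: normal capacity gives 117 − 0 = 117; excess capacity gives 156 − 24 = 132. Would deviate. ✗

No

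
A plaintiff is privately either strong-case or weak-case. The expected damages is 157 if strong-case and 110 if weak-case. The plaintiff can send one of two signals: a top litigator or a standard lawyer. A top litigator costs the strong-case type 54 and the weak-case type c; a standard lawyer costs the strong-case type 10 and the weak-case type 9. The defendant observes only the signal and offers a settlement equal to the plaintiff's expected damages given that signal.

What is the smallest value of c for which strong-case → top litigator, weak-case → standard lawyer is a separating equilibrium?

Under separation: top litigator → strong-case (pays 157); standard lawyer → weak-case (pays 110).
Strong-case: 157 − 54 = 103 ≥ 110 − 10 = 100. Holds regardless of c. ✓
Weak-case: 110 − 9 ≥ 157 − c, so c ≥ 157 − 101 = 56.

56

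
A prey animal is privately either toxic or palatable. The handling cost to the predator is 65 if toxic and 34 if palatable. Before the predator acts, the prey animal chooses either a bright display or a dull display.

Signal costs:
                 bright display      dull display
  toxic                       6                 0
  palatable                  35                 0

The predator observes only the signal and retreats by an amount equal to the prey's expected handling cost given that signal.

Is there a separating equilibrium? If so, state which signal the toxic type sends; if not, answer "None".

Try toxic → bright display, palatable → dull display:
  If types separate, bright display earns payment 65 and dull display earns 34.
  Toxic: bright display gives 65 − 6 = 59; dull display gives 34 − 0 = 34. No deviation. ✓
  Palatable: dull display gives 34 − 0 = 34; bright display gives 65 − 35 = 30. No deviation. ✓
Both hold — the toxic type sends bright display.

bright display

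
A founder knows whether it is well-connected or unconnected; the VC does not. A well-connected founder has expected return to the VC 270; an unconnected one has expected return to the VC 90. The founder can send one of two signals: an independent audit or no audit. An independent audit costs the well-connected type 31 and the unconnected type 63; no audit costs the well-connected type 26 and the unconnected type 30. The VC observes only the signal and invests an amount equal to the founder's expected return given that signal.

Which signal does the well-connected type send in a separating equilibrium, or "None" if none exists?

Try well-connected → audit, unconnected → no audit:
  Under separation the VC infers type exactly: audit → well-connected (pays 270), no audit → unconnected (pays 90).
  Well-connected: audit gives 270 − 31 = 239; no audit gives 90 − 26 = 64. No deviation. ✓
  Unconnected: no audit gives 90 − 30 = 60; audit gives 270 − 63 = 207. Would deviate. ✗
Try well-connected → no audit, unconnected → audit:
  Under separation the VC infers type exactly: no audit → well-connected (pays 270), audit → unconnected (pays 90).
  Well-connected: no audit gives 270 − 26 = 244; audit gives 90 − 31 = 59. No deviation. ✓
  Unconnected: audit gives 90 − 63 = 27; no audit gives 270 − 30 = 240. Would deviate. ✗
Neither assignment is incentive-compatible.

None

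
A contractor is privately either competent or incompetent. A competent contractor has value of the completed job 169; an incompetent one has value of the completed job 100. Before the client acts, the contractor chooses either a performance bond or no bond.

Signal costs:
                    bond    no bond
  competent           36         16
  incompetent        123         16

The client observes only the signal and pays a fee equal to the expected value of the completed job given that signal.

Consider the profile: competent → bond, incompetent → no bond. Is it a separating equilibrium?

Yes

If types separate, bond earns payment 169 and no bond earns 100.
Competent: bond gives 169 − 36 = 133; no bond gives 100 − 16 = 84. No deviation. ✓
Incompetent: no bond gives 100 − 16 = 84; bond gives 169 − 123 = 46. No deviation. ✓
Neither type gains from mimicking the other.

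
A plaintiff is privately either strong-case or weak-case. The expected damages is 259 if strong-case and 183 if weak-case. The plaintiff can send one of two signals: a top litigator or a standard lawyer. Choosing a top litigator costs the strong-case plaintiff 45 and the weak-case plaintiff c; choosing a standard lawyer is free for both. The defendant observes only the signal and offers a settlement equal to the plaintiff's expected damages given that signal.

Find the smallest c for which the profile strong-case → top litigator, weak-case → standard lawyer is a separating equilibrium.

76

Under separation: top litigator → strong-case (pays 259); standard lawyer → weak-case (pays 183).
Strong-case: 259 − 45 = 214 ≥ 183 − 0 = 183. Holds regardless of c. ✓
Weak-case: 183 − 0 ≥ 259 − c, so c ≥ 259 − 183 = 76.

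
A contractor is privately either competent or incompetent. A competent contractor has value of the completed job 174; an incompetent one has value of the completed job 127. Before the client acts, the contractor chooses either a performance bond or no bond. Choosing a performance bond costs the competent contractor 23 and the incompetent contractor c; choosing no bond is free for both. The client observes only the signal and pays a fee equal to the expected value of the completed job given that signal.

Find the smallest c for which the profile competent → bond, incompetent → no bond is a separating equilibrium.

Under separation: bond → competent (pays 174); no bond → incompetent (pays 127).
Competent: 174 − 23 = 151 ≥ 127 − 0 = 127. Holds regardless of c. ✓
Incompetent: 127 − 0 ≥ 174 − c, so c ≥ 174 − 127 = 47.

47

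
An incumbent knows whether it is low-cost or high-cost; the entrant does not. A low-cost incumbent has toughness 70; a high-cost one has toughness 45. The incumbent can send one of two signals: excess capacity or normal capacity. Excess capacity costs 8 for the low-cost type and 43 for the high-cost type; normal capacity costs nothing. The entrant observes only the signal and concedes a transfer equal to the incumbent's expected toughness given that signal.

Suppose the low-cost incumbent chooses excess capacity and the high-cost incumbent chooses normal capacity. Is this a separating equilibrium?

Under separation the entrant infers type exactly: excess capacity → low-cost (pays 70), normal capacity → high-cost (pays 45).
Low-cost: excess capacity gives 70 − 8 = 62; normal capacity gives 45 − 0 = 45. No deviation. ✓
High-cost: normal capacity gives 45 − 0 = 45; excess capacity gives 70 − 43 = 27. No deviation. ✓
Both incentive constraints hold.

Yes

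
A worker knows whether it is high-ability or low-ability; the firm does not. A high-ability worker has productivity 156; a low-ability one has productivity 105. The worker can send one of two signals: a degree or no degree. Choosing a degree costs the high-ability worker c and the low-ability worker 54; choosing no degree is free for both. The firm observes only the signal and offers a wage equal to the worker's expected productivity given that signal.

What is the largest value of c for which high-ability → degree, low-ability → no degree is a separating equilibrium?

Under separation: degree → high-ability (pays 156); no degree → low-ability (pays 105).
Low-ability: 105 − 0 = 105 ≥ 156 − 54 = 102. Holds regardless of c. ✓
High-ability: 156 − c ≥ 105 − 0, so c ≤ 156 − 105 = 51.

51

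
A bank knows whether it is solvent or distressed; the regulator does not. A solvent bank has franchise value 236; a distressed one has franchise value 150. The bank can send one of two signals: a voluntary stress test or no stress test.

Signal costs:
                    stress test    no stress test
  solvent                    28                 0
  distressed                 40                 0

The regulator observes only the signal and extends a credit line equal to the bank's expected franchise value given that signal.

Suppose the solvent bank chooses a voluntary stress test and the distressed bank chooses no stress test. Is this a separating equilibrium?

Under separation the regulator infers type exactly: stress test → solvent (pays 236), no stress test → distressed (pays 150).
Solvent: stress test gives 236 − 28 = 208; no stress test gives 150 − 0 = 150. No deviation. ✓
Distressed: no stress test gives 150 − 0 = 150; stress test gives 236 − 40 = 196. Would deviate. ✗

No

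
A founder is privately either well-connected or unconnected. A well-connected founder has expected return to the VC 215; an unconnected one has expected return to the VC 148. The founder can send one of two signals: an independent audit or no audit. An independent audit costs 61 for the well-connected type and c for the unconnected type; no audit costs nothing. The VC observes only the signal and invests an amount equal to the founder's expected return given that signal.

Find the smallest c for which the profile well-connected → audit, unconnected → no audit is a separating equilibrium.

67

Under separation: audit → well-connected (pays 215); no audit → unconnected (pays 148).
Well-connected: 215 − 61 = 154 ≥ 148 − 0 = 148. Holds regardless of c. ✓
Unconnected: 148 − 0 ≥ 215 − c, so c ≥ 215 − 148 = 67.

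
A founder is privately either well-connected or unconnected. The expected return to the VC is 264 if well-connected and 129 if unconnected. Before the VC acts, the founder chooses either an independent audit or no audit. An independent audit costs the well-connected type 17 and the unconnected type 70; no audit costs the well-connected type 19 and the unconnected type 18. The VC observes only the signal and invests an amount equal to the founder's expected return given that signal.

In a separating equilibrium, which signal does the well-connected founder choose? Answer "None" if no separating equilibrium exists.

Try well-connected → audit, unconnected → no audit:
  Under separation the VC infers type exactly: audit → well-connected (pays 264), no audit → unconnected (pays 129).
  Well-connected: audit gives 264 − 17 = 247; no audit gives 129 − 19 = 110. No deviation. ✓
  Unconnected: no audit gives 129 − 18 = 111; audit gives 264 − 70 = 194. Would deviate. ✗
Try well-connected → no audit, unconnected → audit:
  Under separation the VC infers type exactly: no audit → well-connected (pays 264), audit → unconnected (pays 129).
  Well-connected: no audit gives 264 − 19 = 245; audit gives 129 − 17 = 112. No deviation. ✓
  Unconnected: audit gives 129 − 70 = 59; no audit gives 264 − 18 = 246. Would deviate. ✗
Neither assignment is incentive-compatible.

None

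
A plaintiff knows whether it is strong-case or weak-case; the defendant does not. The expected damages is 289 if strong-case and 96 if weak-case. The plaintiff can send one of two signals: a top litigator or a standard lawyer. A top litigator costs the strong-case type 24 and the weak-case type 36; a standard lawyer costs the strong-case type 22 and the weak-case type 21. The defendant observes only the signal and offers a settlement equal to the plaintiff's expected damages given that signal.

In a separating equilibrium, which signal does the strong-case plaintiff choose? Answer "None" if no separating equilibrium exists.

Try strong-case → top litigator, weak-case → standard lawyer:
  Under separation the defendant infers type exactly: top litigator → strong-case (pays 289), standard lawyer → weak-case (pays 96).
  Strong-case: top litigator gives 289 − 24 = 265; standard lawyer gives 96 − 22 = 74. No deviation. ✓
  Weak-case: standard lawyer gives 96 − 21 = 75; top litigator gives 289 − 36 = 253. Would deviate. ✗
Try strong-case → standard lawyer, weak-case → top litigator:
  Under separation the defendant infers type exactly: standard lawyer → strong-case (pays 289), top litigator → weak-case (pays 96).
  Strong-case: standard lawyer gives 289 − 22 = 267; top litigator gives 96 − 24 = 72. No deviation. ✓
  Weak-case: top litigator gives 96 − 36 = 60; standard lawyer gives 289 − 21 = 268. Would deviate. ✗
Neither assignment is incentive-compatible.

None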